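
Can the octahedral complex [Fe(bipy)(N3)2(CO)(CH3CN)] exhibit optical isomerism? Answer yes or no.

yes

An octahedron has six vertices in three trans pairs; every non-trans pair is cis.
Each bipy is bidentate and must span two cis positions.
There are 4 geometric isomers: N3 cis (3 arrangements, 2 chiral); N3 trans.
Of these, 2 lack any improper symmetry element and so occur as enantiomeric pairs, giving 4 + 2 = 6 stereoisomers in total.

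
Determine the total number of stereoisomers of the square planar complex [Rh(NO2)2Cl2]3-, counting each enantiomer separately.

In a square planar complex each vertex has one trans partner and two cis neighbours.
Working through the distinct placements yields 2 geometric isomers: NO2 cis; NO2 trans.
Each arrangement has an internal mirror plane or centre of symmetry, so none is chiral.

2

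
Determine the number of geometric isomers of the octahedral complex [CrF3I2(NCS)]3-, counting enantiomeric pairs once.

3

The six octahedral sites form three mutually perpendicular trans pairs.
Systematic placement gives 3 geometric isomers: F mer, I cis; F mer, I trans; F fac, I cis.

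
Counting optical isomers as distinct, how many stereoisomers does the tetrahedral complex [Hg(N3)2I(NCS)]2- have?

All four vertices of a tetrahedron are equivalent and mutually adjacent, so cis/trans isomerism cannot arise.
Only one geometric arrangement is possible.

1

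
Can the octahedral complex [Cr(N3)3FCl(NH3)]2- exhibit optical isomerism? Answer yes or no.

The six octahedral sites form three mutually perpendicular trans pairs.
The distinct arrangements are (4 in all): N3 mer (3 arrangements); N3 fac (chiral).
One of these lacks any improper symmetry element and so occurs as an enantiomeric pair, giving 4 + 1 = 5 stereoisomers in total.

yes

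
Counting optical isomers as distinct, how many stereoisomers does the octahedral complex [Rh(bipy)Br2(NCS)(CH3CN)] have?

6

An octahedron has six vertices in three trans pairs; every non-trans pair is cis.
Each bipy is bidentate and must span two cis positions.
The distinct arrangements are (4 in all): Br trans; Br cis (3 arrangements, 2 chiral).
Of these, 2 lack any improper symmetry element and so occur as enantiomeric pairs, giving 4 + 2 = 6 stereoisomers in total.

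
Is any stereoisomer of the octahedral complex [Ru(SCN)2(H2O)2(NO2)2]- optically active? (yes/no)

yes

There are 5 geometric isomers: SCN trans, H2O trans, NO2 trans; SCN cis, H2O trans, NO2 cis; SCN trans, H2O cis, NO2 cis; SCN cis, H2O cis, NO2 cis (chiral); SCN cis, H2O cis, NO2 trans.
One of these lacks any improper symmetry element and so occurs as an enantiomeric pair, giving 5 + 1 = 6 stereoisomers in total.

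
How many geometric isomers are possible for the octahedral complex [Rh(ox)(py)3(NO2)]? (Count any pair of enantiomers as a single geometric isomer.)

Each ox is bidentate and must span two cis positions.
The distinct arrangements are (2 in all): py mer; py fac.

2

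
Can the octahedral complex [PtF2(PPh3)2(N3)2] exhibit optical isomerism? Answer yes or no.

yes

In an octahedral complex each vertex has one trans partner and four cis neighbours.
Systematic placement gives 5 geometric isomers: F trans, PPh3 trans, N3 trans; F trans, PPh3 cis, N3 cis; F cis, PPh3 trans, N3 cis; F cis, PPh3 cis, N3 cis (chiral); F cis, PPh3 cis, N3 trans.
One of these lacks any improper symmetry element and so occurs as an enantiomeric pair, giving 5 + 1 = 6 stereoisomers in total.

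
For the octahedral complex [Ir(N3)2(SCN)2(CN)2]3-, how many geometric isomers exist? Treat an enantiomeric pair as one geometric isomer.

In an octahedral complex each vertex has one trans partner and four cis neighbours.
The distinct arrangements are (5 in all): N3 trans, SCN trans, CN trans; N3 cis, SCN cis, CN trans; N3 cis, SCN trans, CN cis; N3 cis, SCN cis, CN cis (chiral); N3 trans, SCN cis, CN cis.

5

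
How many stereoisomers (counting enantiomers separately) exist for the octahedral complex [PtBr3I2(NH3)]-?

3

An octahedron has six vertices in three trans pairs; every non-trans pair is cis.
Working through the distinct placements yields 3 geometric isomers: Br mer, I cis; Br mer, I trans; Br fac, I cis.
Each arrangement has an internal mirror plane or centre of symmetry, so none is chiral.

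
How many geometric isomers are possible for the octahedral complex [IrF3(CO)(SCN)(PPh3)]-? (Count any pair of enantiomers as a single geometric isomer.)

4

In an octahedral complex each vertex has one trans partner and four cis neighbours.
There are 4 geometric isomers: F mer (3 arrangements); F fac (chiral).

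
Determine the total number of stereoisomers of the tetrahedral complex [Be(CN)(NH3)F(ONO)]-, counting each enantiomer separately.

All four vertices of a tetrahedron are equivalent and mutually adjacent, so cis/trans isomerism cannot arise.
Only one geometric arrangement is possible; it has no improper symmetry element, so it exists as a pair of enantiomers (2 stereoisomers).

2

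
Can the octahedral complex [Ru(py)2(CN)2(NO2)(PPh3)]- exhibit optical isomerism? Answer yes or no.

yes

There are 6 geometric isomers: py trans, CN trans; py cis, CN trans; py trans, CN cis; py cis, CN cis (3 arrangements, 2 chiral).
Of these, 2 lack any improper symmetry element and so occur as enantiomeric pairs, giving 6 + 2 = 8 stereoisomers in total.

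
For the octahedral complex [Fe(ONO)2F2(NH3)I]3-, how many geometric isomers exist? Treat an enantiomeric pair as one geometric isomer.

The six octahedral sites form three mutually perpendicular trans pairs.
Systematic placement gives 6 geometric isomers: ONO trans, F trans; ONO cis, F trans; ONO trans, F cis; ONO cis, F cis (3 arrangements, 2 chiral).

6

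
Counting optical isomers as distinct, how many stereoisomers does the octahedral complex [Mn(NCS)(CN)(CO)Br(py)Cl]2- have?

The six octahedral sites form three mutually perpendicular trans pairs.
Exhaustive case analysis gives 15 geometric isomers.
Of these, 15 lack any improper symmetry element and so occur as enantiomeric pairs, giving 15 + 15 = 30 stereoisomers in total.

30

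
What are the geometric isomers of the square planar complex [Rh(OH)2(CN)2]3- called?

cis and trans

In a square planar complex each vertex has one trans partner and two cis neighbours.
Working through the distinct placements yields 2 geometric isomers: OH cis; OH trans.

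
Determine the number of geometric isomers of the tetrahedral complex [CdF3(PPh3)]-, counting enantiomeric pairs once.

1

Only one geometric arrangement is possible.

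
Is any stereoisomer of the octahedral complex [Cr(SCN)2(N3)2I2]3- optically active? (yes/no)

yes

The six octahedral sites form three mutually perpendicular trans pairs.
There are 5 geometric isomers: SCN trans, N3 trans, I trans; SCN cis, N3 cis, I trans; SCN trans, N3 cis, I cis; SCN cis, N3 cis, I cis (chiral); SCN cis, N3 trans, I cis.
One of these lacks any improper symmetry element and so occurs as an enantiomeric pair, giving 5 + 1 = 6 stereoisomers in total.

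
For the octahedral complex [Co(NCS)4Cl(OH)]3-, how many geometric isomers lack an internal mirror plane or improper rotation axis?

0

An octahedron has six vertices in three trans pairs; every non-trans pair is cis.
Working through the distinct placements yields 2 geometric isomers: Cl and OH mutually cis; Cl and OH mutually trans.
Each arrangement has an internal mirror plane or centre of symmetry, so none is chiral.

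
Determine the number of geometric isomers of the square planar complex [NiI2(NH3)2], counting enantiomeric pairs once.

2

In a square planar complex each vertex has one trans partner and two cis neighbours.
Working through the distinct placements yields 2 geometric isomers: I cis; I trans.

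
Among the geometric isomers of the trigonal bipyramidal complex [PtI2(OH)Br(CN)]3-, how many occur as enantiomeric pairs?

3

In a trigonal bipyramid the two axial positions differ from the three equatorial ones.
Systematic enumeration (placing each ligand type in turn and discarding arrangements equivalent by rotation or reflection) gives 7 geometric isomers.
Of these, 3 lack any improper symmetry element and so occur as enantiomeric pairs, giving 7 + 3 = 10 stereoisomers in total.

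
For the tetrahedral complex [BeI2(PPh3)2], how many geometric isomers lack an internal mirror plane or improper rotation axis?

0

In a tetrahedral complex all four positions are equivalent and every pair of ligands is adjacent — there is no cis/trans distinction.
Only one geometric arrangement is possible.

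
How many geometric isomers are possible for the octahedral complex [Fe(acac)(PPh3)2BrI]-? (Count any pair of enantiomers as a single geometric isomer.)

4

In an octahedral complex each vertex has one trans partner and four cis neighbours.
Each acac is bidentate and must span two cis positions.
Working through the distinct placements yields 4 geometric isomers: PPh3 cis (3 arrangements, 2 chiral); PPh3 trans.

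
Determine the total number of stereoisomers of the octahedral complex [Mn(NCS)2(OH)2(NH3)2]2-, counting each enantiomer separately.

6

An octahedron has six vertices in three trans pairs; every non-trans pair is cis.
Working through the distinct placements yields 5 geometric isomers: NCS trans, OH trans, NH3 trans; NCS trans, OH cis, NH3 cis; NCS cis, OH trans, NH3 cis; NCS cis, OH cis, NH3 cis (chiral); NCS cis, OH cis, NH3 trans.
One of these lacks any improper symmetry element and so occurs as an enantiomeric pair, giving 5 + 1 = 6 stereoisomers in total.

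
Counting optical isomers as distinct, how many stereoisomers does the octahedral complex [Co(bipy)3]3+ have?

An octahedron has six vertices in three trans pairs; every non-trans pair is cis.
Each bipy is bidentate and must span two cis positions.
Only one geometric arrangement is possible; it has no improper symmetry element, so it exists as a pair of enantiomers (2 stereoisomers).

2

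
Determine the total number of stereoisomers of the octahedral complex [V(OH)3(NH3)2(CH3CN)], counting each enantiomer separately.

3

An octahedron has six vertices in three trans pairs; every non-trans pair is cis.
There are 3 geometric isomers: OH mer, NH3 cis; OH mer, NH3 trans; OH fac, NH3 cis.
Each arrangement has an internal mirror plane or centre of symmetry, so none is chiral.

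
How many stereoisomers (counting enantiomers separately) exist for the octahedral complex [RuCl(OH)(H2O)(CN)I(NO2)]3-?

30

In an octahedral complex each vertex has one trans partner and four cis neighbours.
Exhaustive case analysis gives 15 geometric isomers.
Of these, 15 lack any improper symmetry element and so occur as enantiomeric pairs, giving 15 + 15 = 30 stereoisomers in total.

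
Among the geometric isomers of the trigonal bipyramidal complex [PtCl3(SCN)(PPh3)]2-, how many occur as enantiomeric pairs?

0

In a trigonal bipyramid the two axial positions differ from the three equatorial ones.
The distinct arrangements are (4 in all): SCN equatorial, PPh3 equatorial; SCN equatorial, PPh3 axial; SCN axial, PPh3 equatorial; SCN axial, PPh3 axial.
Each arrangement has an internal mirror plane or centre of symmetry, so none is chiral.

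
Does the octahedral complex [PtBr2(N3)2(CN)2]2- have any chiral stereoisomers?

yes

There are 5 geometric isomers: Br trans, N3 trans, CN trans; Br trans, N3 cis, CN cis; Br cis, N3 trans, CN cis; Br cis, N3 cis, CN cis (chiral); Br cis, N3 cis, CN trans.
One of these lacks any improper symmetry element and so occurs as an enantiomeric pair, giving 5 + 1 = 6 stereoisomers in total.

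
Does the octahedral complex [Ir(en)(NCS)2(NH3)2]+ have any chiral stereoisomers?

The six octahedral sites form three mutually perpendicular trans pairs.
Each en is bidentate and must span two cis positions.
The distinct arrangements are (3 in all): NCS trans, NH3 cis; NCS cis, NH3 cis (chiral); NCS cis, NH3 trans.
One of these lacks any improper symmetry element and so occurs as an enantiomeric pair, giving 3 + 1 = 4 stereoisomers in total.

yes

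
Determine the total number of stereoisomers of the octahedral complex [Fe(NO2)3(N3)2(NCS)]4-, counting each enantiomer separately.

3

Working through the distinct placements yields 3 geometric isomers: NO2 mer, N3 trans; NO2 mer, N3 cis; NO2 fac, N3 cis.
Each arrangement has an internal mirror plane or centre of symmetry, so none is chiral.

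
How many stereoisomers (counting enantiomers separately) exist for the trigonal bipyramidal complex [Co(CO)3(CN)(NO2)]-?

4

In a trigonal bipyramid the two axial positions differ from the three equatorial ones.
There are 4 geometric isomers: CN axial, NO2 equatorial; CN axial, NO2 axial; CN equatorial, NO2 equatorial; CN equatorial, NO2 axial.
Each arrangement has an internal mirror plane or centre of symmetry, so none is chiral.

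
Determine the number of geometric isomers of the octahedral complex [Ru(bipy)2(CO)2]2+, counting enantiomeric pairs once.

2

The six octahedral sites form three mutually perpendicular trans pairs.
Each bipy is bidentate and must span two cis positions.
Systematic placement gives 2 geometric isomers: CO trans; CO cis (chiral).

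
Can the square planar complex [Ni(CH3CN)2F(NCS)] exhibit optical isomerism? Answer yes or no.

no

The distinct arrangements are (2 in all): CH3CN cis; CH3CN trans.
Each arrangement has an internal mirror plane or centre of symmetry, so none is chiral.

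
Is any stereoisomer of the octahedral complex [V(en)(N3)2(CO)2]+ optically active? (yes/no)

yes

Each en is bidentate and must span two cis positions.
Systematic placement gives 3 geometric isomers: N3 cis, CO trans; N3 cis, CO cis (chiral); N3 trans, CO cis.
One of these lacks any improper symmetry element and so occurs as an enantiomeric pair, giving 3 + 1 = 4 stereoisomers in total.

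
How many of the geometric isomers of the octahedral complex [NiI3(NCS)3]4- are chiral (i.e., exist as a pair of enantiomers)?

An octahedron has six vertices in three trans pairs; every non-trans pair is cis.
There are 2 geometric isomers: I mer; I fac.
Each arrangement has an internal mirror plane or centre of symmetry, so none is chiral.

0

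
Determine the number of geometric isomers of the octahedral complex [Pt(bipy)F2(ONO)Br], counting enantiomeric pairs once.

The six octahedral sites form three mutually perpendicular trans pairs.
Each bipy is bidentate and must span two cis positions.
Working through the distinct placements yields 4 geometric isomers: F cis (3 arrangements, 2 chiral); F trans.

4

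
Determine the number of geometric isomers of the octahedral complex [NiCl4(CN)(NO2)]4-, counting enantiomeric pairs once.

2

The distinct arrangements are (2 in all): CN and NO2 mutually cis; CN and NO2 mutually trans.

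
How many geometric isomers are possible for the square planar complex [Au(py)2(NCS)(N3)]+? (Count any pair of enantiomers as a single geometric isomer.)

A square has two trans pairs of vertices; adjacent vertices are cis.
Working through the distinct placements yields 2 geometric isomers: py cis; py trans.

2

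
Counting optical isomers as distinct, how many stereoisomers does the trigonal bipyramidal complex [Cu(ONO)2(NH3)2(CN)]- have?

In a trigonal bipyramid the two axial positions differ from the three equatorial ones.
Exhaustive case analysis gives 5 geometric isomers.
One of these lacks any improper symmetry element and so occurs as an enantiomeric pair, giving 5 + 1 = 6 stereoisomers in total.

6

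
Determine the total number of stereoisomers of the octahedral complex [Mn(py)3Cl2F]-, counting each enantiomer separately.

An octahedron has six vertices in three trans pairs; every non-trans pair is cis.
There are 3 geometric isomers: py mer, Cl trans; py mer, Cl cis; py fac, Cl cis.
Each arrangement has an internal mirror plane or centre of symmetry, so none is chiral.

3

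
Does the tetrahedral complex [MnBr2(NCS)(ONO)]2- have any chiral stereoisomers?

no

All four vertices of a tetrahedron are equivalent and mutually adjacent, so cis/trans isomerism cannot arise.
Only one geometric arrangement is possible.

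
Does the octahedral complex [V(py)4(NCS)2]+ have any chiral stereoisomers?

no

Systematic placement gives 2 geometric isomers: NCS trans; NCS cis.
Each arrangement has an internal mirror plane or centre of symmetry, so none is chiral.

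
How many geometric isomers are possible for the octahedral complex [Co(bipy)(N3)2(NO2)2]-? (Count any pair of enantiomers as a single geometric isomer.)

Each bipy is bidentate and must span two cis positions.
There are 3 geometric isomers: N3 trans, NO2 cis; N3 cis, NO2 cis (chiral); N3 cis, NO2 trans.

3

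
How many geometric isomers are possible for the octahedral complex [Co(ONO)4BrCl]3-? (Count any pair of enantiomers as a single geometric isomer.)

The six octahedral sites form three mutually perpendicular trans pairs.
Systematic placement gives 2 geometric isomers: Br and Cl mutually trans; Br and Cl mutually cis.

2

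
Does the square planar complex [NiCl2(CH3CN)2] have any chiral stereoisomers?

no

In a square planar complex each vertex has one trans partner and two cis neighbours.
Working through the distinct placements yields 2 geometric isomers: Cl cis; Cl trans.
Each arrangement has an internal mirror plane or centre of symmetry, so none is chiral.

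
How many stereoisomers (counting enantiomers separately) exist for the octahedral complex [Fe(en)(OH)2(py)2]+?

The six octahedral sites form three mutually perpendicular trans pairs.
Each en is bidentate and must span two cis positions.
The distinct arrangements are (3 in all): OH trans, py cis; OH cis, py trans; OH cis, py cis (chiral).
One of these lacks any improper symmetry element and so occurs as an enantiomeric pair, giving 3 + 1 = 4 stereoisomers in total.

4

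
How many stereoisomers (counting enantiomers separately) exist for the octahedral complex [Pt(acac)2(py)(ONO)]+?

The six octahedral sites form three mutually perpendicular trans pairs.
Each acac is bidentate and must span two cis positions.
Working through the distinct placements yields 2 geometric isomers: py and ONO mutually cis (chiral); py and ONO mutually trans.
One of these lacks any improper symmetry element and so occurs as an enantiomeric pair, giving 2 + 1 = 3 stereoisomers in total.

3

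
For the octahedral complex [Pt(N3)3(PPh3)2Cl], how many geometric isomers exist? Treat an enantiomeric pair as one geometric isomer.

In an octahedral complex each vertex has one trans partner and four cis neighbours.
Systematic placement gives 3 geometric isomers: N3 mer, PPh3 trans; N3 fac, PPh3 cis; N3 mer, PPh3 cis.

3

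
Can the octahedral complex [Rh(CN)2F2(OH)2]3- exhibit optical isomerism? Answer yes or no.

An octahedron has six vertices in three trans pairs; every non-trans pair is cis.
There are 5 geometric isomers: CN trans, F trans, OH trans; CN trans, F cis, OH cis; CN cis, F cis, OH trans; CN cis, F cis, OH cis (chiral); CN cis, F trans, OH cis.
One of these lacks any improper symmetry element and so occurs as an enantiomeric pair, giving 5 + 1 = 6 stereoisomers in total.

yes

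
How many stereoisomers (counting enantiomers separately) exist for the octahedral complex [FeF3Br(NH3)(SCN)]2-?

5

An octahedron has six vertices in three trans pairs; every non-trans pair is cis.
The distinct arrangements are (4 in all): F mer (3 arrangements); F fac (chiral).
One of these lacks any improper symmetry element and so occurs as an enantiomeric pair, giving 4 + 1 = 5 stereoisomers in total.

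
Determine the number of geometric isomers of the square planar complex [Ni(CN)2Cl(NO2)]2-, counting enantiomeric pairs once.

In a square planar complex each vertex has one trans partner and two cis neighbours.
There are 2 geometric isomers: CN cis; CN trans.

2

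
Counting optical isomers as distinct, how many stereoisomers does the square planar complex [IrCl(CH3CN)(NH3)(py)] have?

3

In a square planar complex each vertex has one trans partner and two cis neighbours.
The distinct arrangements are (3 in all): (CH3CN/NH3 trans, Cl/py trans); (CH3CN/py trans, Cl/NH3 trans); (CH3CN/Cl trans, NH3/py trans).
Each arrangement has an internal mirror plane or centre of symmetry, so none is chiral.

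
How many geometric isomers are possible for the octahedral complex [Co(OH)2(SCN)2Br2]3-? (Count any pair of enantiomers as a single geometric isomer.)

5

The six octahedral sites form three mutually perpendicular trans pairs.
Systematic placement gives 5 geometric isomers: OH trans, SCN trans, Br trans; OH cis, SCN cis, Br trans; OH cis, SCN trans, Br cis; OH cis, SCN cis, Br cis (chiral); OH trans, SCN cis, Br cis.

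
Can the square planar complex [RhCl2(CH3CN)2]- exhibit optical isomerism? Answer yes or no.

There are 2 geometric isomers: Cl cis; Cl trans.
Each arrangement has an internal mirror plane or centre of symmetry, so none is chiral.

no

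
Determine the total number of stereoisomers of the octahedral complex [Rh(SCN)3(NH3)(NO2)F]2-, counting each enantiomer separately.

5

In an octahedral complex each vertex has one trans partner and four cis neighbours.
Systematic placement gives 4 geometric isomers: SCN mer (3 arrangements); SCN fac (chiral).
One of these lacks any improper symmetry element and so occurs as an enantiomeric pair, giving 4 + 1 = 5 stereoisomers in total.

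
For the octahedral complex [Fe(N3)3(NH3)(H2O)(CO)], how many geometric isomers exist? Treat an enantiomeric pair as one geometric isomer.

4

An octahedron has six vertices in three trans pairs; every non-trans pair is cis.
There are 4 geometric isomers: N3 mer (3 arrangements); N3 fac (chiral).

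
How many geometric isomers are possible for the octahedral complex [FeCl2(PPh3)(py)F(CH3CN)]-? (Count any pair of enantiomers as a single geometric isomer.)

The six octahedral sites form three mutually perpendicular trans pairs.
Systematic enumeration (placing each ligand type in turn and discarding arrangements equivalent by rotation or reflection) gives 9 geometric isomers.

9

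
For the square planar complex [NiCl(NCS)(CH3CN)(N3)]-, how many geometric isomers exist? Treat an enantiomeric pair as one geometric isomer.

A square has two trans pairs of vertices; adjacent vertices are cis.
There are 3 geometric isomers: (CH3CN/N3 trans, Cl/NCS trans); (CH3CN/NCS trans, Cl/N3 trans); (CH3CN/Cl trans, N3/NCS trans).

3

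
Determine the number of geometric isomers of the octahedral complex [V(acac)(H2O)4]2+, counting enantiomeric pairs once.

Each acac is bidentate and must span two cis positions.
Only one geometric arrangement is possible.

1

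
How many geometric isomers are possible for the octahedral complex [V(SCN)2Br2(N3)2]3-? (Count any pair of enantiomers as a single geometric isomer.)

In an octahedral complex each vertex has one trans partner and four cis neighbours.
There are 5 geometric isomers: SCN trans, Br trans, N3 trans; SCN cis, Br trans, N3 cis; SCN trans, Br cis, N3 cis; SCN cis, Br cis, N3 cis (chiral); SCN cis, Br cis, N3 trans.

5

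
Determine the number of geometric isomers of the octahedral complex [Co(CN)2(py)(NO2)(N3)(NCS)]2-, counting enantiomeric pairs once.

The six octahedral sites form three mutually perpendicular trans pairs.
Systematic enumeration (placing each ligand type in turn and discarding arrangements equivalent by rotation or reflection) gives 9 geometric isomers.

9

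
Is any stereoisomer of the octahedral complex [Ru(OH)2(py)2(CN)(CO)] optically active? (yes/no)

yes

In an octahedral complex each vertex has one trans partner and four cis neighbours.
There are 6 geometric isomers: OH trans, py trans; OH cis, py cis (3 arrangements, 2 chiral); OH cis, py trans; OH trans, py cis.
Of these, 2 lack any improper symmetry element and so occur as enantiomeric pairs, giving 6 + 2 = 8 stereoisomers in total.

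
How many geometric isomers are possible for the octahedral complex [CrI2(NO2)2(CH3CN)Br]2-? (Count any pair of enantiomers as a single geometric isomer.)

6

The distinct arrangements are (6 in all): I trans, NO2 trans; I cis, NO2 cis (3 arrangements, 2 chiral); I cis, NO2 trans; I trans, NO2 cis.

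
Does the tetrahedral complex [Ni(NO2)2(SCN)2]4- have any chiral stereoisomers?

Only one geometric arrangement is possible.

no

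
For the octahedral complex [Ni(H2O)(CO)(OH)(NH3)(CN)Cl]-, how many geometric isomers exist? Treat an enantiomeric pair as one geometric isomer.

In an octahedral complex each vertex has one trans partner and four cis neighbours.
Systematic enumeration (placing each ligand type in turn and discarding arrangements equivalent by rotation or reflection) gives 15 geometric isomers.

15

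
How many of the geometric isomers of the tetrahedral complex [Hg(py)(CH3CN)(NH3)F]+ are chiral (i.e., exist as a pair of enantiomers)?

Only one geometric arrangement is possible; it has no improper symmetry element, so it exists as a pair of enantiomers (2 stereoisomers).

1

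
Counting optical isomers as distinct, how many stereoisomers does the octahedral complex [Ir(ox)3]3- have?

An octahedron has six vertices in three trans pairs; every non-trans pair is cis.
Each ox is bidentate and must span two cis positions.
Only one geometric arrangement is possible; it has no improper symmetry element, so it exists as a pair of enantiomers (2 stereoisomers).

2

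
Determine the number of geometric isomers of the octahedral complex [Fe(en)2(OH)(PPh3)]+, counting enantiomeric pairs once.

2

Each en is bidentate and must span two cis positions.
Working through the distinct placements yields 2 geometric isomers: OH and PPh3 mutually trans; OH and PPh3 mutually cis (chiral).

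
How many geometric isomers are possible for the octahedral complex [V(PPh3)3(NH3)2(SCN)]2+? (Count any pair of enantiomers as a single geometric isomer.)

An octahedron has six vertices in three trans pairs; every non-trans pair is cis.
Working through the distinct placements yields 3 geometric isomers: PPh3 mer, NH3 trans; PPh3 fac, NH3 cis; PPh3 mer, NH3 cis.

3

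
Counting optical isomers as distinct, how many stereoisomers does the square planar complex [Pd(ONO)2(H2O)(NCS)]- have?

2

There are 2 geometric isomers: ONO cis; ONO trans.
Each arrangement has an internal mirror plane or centre of symmetry, so none is chiral.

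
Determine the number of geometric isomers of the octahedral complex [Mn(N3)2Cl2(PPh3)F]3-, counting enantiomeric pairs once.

6

An octahedron has six vertices in three trans pairs; every non-trans pair is cis.
The distinct arrangements are (6 in all): N3 cis, Cl trans; N3 trans, Cl trans; N3 cis, Cl cis (3 arrangements, 2 chiral); N3 trans, Cl cis.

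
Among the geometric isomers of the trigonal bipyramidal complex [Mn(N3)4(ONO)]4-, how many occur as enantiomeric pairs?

In a trigonal bipyramid the two axial positions differ from the three equatorial ones.
The distinct arrangements are (2 in all): ONO equatorial; ONO axial.
Each arrangement has an internal mirror plane or centre of symmetry, so none is chiral.

0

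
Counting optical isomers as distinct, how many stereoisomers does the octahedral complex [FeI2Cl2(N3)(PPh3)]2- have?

An octahedron has six vertices in three trans pairs; every non-trans pair is cis.
The distinct arrangements are (6 in all): I trans, Cl trans; I cis, Cl trans; I cis, Cl cis (3 arrangements, 2 chiral); I trans, Cl cis.
Of these, 2 lack any improper symmetry element and so occur as enantiomeric pairs, giving 6 + 2 = 8 stereoisomers in total.

8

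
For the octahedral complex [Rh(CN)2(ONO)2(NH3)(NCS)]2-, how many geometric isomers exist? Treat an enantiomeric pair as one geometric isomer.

6

In an octahedral complex each vertex has one trans partner and four cis neighbours.
The distinct arrangements are (6 in all): CN trans, ONO trans; CN trans, ONO cis; CN cis, ONO trans; CN cis, ONO cis (3 arrangements, 2 chiral).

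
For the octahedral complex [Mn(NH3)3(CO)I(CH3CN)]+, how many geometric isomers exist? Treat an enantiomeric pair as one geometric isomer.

4

An octahedron has six vertices in three trans pairs; every non-trans pair is cis.
There are 4 geometric isomers: NH3 mer (3 arrangements); NH3 fac (chiral).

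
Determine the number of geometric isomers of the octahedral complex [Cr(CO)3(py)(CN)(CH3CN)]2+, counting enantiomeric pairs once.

An octahedron has six vertices in three trans pairs; every non-trans pair is cis.
There are 4 geometric isomers: CO mer (3 arrangements); CO fac (chiral).

4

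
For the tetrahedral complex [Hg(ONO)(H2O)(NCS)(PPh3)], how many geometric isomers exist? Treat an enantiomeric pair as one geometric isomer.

In a tetrahedral complex all four positions are equivalent and every pair of ligands is adjacent — there is no cis/trans distinction.
Only one geometric arrangement is possible; it has no improper symmetry element, so it exists as a pair of enantiomers (2 stereoisomers).

1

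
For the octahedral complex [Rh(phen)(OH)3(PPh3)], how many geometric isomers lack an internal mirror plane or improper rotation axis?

0

The six octahedral sites form three mutually perpendicular trans pairs.
Each phen is bidentate and must span two cis positions.
Systematic placement gives 2 geometric isomers: OH mer; OH fac.
Each arrangement has an internal mirror plane or centre of symmetry, so none is chiral.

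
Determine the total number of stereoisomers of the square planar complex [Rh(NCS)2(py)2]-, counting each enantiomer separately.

2

In a square planar complex each vertex has one trans partner and two cis neighbours.
The distinct arrangements are (2 in all): NCS cis; NCS trans.
Each arrangement has an internal mirror plane or centre of symmetry, so none is chiral.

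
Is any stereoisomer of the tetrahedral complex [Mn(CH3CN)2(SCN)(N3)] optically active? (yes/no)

no

In a tetrahedral complex all four positions are equivalent and every pair of ligands is adjacent — there is no cis/trans distinction.
Only one geometric arrangement is possible.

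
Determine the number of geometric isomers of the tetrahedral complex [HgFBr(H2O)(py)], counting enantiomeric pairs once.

All four vertices of a tetrahedron are equivalent and mutually adjacent, so cis/trans isomerism cannot arise.
Only one geometric arrangement is possible; it has no improper symmetry element, so it exists as a pair of enantiomers (2 stereoisomers).

1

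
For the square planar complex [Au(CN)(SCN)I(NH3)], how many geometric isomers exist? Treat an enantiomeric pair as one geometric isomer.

In a square planar complex each vertex has one trans partner and two cis neighbours.
Systematic placement gives 3 geometric isomers: (CN/NH3 trans, I/SCN trans); (CN/SCN trans, I/NH3 trans); (CN/I trans, NH3/SCN trans).

3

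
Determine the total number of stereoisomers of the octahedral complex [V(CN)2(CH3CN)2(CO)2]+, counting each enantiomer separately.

6

An octahedron has six vertices in three trans pairs; every non-trans pair is cis.
There are 5 geometric isomers: CN trans, CH3CN trans, CO trans; CN cis, CH3CN trans, CO cis; CN cis, CH3CN cis, CO trans; CN cis, CH3CN cis, CO cis (chiral); CN trans, CH3CN cis, CO cis.
One of these lacks any improper symmetry element and so occurs as an enantiomeric pair, giving 5 + 1 = 6 stereoisomers in total.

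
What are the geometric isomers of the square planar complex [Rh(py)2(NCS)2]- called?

cis and trans

The distinct arrangements are (2 in all): py cis; py trans.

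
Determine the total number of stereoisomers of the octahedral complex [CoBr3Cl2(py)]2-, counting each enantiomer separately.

An octahedron has six vertices in three trans pairs; every non-trans pair is cis.
There are 3 geometric isomers: Br mer, Cl cis; Br mer, Cl trans; Br fac, Cl cis.
Each arrangement has an internal mirror plane or centre of symmetry, so none is chiral.

3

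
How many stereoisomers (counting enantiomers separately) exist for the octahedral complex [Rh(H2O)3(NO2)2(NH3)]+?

3

An octahedron has six vertices in three trans pairs; every non-trans pair is cis.
Systematic placement gives 3 geometric isomers: H2O mer, NO2 trans; H2O mer, NO2 cis; H2O fac, NO2 cis.
Each arrangement has an internal mirror plane or centre of symmetry, so none is chiral.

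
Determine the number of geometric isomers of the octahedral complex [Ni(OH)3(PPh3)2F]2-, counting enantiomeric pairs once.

Working through the distinct placements yields 3 geometric isomers: OH mer, PPh3 trans; OH fac, PPh3 cis; OH mer, PPh3 cis.

3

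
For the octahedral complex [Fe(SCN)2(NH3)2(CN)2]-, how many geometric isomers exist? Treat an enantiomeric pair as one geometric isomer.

The six octahedral sites form three mutually perpendicular trans pairs.
Working through the distinct placements yields 5 geometric isomers: SCN trans, NH3 trans, CN trans; SCN cis, NH3 cis, CN trans; SCN trans, NH3 cis, CN cis; SCN cis, NH3 cis, CN cis (chiral); SCN cis, NH3 trans, CN cis.

5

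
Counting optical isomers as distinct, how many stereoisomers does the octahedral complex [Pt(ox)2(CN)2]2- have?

3

Each ox is bidentate and must span two cis positions.
There are 2 geometric isomers: CN trans; CN cis (chiral).
One of these lacks any improper symmetry element and so occurs as an enantiomeric pair, giving 2 + 1 = 3 stereoisomers in total.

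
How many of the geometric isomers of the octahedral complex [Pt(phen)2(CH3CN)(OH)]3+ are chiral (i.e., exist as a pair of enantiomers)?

The six octahedral sites form three mutually perpendicular trans pairs.
Each phen is bidentate and must span two cis positions.
There are 2 geometric isomers: CH3CN and OH mutually trans; CH3CN and OH mutually cis (chiral).
One of these lacks any improper symmetry element and so occurs as an enantiomeric pair, giving 2 + 1 = 3 stereoisomers in total.

1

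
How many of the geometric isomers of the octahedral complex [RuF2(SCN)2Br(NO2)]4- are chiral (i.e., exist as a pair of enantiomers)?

In an octahedral complex each vertex has one trans partner and four cis neighbours.
Systematic placement gives 6 geometric isomers: F cis, SCN trans; F cis, SCN cis (3 arrangements, 2 chiral); F trans, SCN trans; F trans, SCN cis.
Of these, 2 lack any improper symmetry element and so occur as enantiomeric pairs, giving 6 + 2 = 8 stereoisomers in total.

2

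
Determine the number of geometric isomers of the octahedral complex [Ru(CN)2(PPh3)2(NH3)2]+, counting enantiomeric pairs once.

In an octahedral complex each vertex has one trans partner and four cis neighbours.
There are 5 geometric isomers: CN trans, PPh3 trans, NH3 trans; CN trans, PPh3 cis, NH3 cis; CN cis, PPh3 trans, NH3 cis; CN cis, PPh3 cis, NH3 cis (chiral); CN cis, PPh3 cis, NH3 trans.

5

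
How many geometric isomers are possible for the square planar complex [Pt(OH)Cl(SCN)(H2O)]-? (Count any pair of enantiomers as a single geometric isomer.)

Systematic placement gives 3 geometric isomers: (Cl/OH trans, H2O/SCN trans); (Cl/SCN trans, H2O/OH trans); (Cl/H2O trans, OH/SCN trans).

3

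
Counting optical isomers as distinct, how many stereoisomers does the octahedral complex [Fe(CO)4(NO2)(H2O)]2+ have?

2

The six octahedral sites form three mutually perpendicular trans pairs.
Working through the distinct placements yields 2 geometric isomers: NO2 and H2O mutually trans; NO2 and H2O mutually cis.
Each arrangement has an internal mirror plane or centre of symmetry, so none is chiral.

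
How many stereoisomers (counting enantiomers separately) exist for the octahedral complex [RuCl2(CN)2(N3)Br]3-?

There are 6 geometric isomers: Cl cis, CN cis (3 arrangements, 2 chiral); Cl trans, CN cis; Cl cis, CN trans; Cl trans, CN trans.
Of these, 2 lack any improper symmetry element and so occur as enantiomeric pairs, giving 6 + 2 = 8 stereoisomers in total.

8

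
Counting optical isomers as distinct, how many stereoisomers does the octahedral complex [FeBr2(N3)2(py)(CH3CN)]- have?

An octahedron has six vertices in three trans pairs; every non-trans pair is cis.
The distinct arrangements are (6 in all): Br trans, N3 cis; Br trans, N3 trans; Br cis, N3 cis (3 arrangements, 2 chiral); Br cis, N3 trans.
Of these, 2 lack any improper symmetry element and so occur as enantiomeric pairs, giving 6 + 2 = 8 stereoisomers in total.

8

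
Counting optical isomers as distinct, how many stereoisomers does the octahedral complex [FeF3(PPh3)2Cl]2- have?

3

An octahedron has six vertices in three trans pairs; every non-trans pair is cis.
Working through the distinct placements yields 3 geometric isomers: F mer, PPh3 trans; F fac, PPh3 cis; F mer, PPh3 cis.
Each arrangement has an internal mirror plane or centre of symmetry, so none is chiral.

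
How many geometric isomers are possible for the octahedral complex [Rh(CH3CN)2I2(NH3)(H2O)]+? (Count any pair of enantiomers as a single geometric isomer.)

An octahedron has six vertices in three trans pairs; every non-trans pair is cis.
The distinct arrangements are (6 in all): CH3CN trans, I cis; CH3CN trans, I trans; CH3CN cis, I cis (3 arrangements, 2 chiral); CH3CN cis, I trans.

6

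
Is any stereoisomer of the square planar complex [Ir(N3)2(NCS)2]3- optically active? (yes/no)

A square has two trans pairs of vertices; adjacent vertices are cis.
There are 2 geometric isomers: N3 cis; N3 trans.
Each arrangement has an internal mirror plane or centre of symmetry, so none is chiral.

no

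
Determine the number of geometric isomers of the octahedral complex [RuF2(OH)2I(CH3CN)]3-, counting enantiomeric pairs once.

6

An octahedron has six vertices in three trans pairs; every non-trans pair is cis.
Working through the distinct placements yields 6 geometric isomers: F cis, OH trans; F cis, OH cis (3 arrangements, 2 chiral); F trans, OH trans; F trans, OH cis.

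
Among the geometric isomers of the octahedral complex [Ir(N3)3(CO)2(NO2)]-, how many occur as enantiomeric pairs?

The six octahedral sites form three mutually perpendicular trans pairs.
Working through the distinct placements yields 3 geometric isomers: N3 mer, CO trans; N3 fac, CO cis; N3 mer, CO cis.
Each arrangement has an internal mirror plane or centre of symmetry, so none is chiral.

0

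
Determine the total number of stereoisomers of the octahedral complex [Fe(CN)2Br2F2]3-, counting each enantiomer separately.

6

In an octahedral complex each vertex has one trans partner and four cis neighbours.
Working through the distinct placements yields 5 geometric isomers: CN trans, Br trans, F trans; CN cis, Br trans, F cis; CN cis, Br cis, F trans; CN cis, Br cis, F cis (chiral); CN trans, Br cis, F cis.
One of these lacks any improper symmetry element and so occurs as an enantiomeric pair, giving 5 + 1 = 6 stereoisomers in total.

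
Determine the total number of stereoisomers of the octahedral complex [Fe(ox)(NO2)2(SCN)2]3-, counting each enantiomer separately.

4

An octahedron has six vertices in three trans pairs; every non-trans pair is cis.
Each ox is bidentate and must span two cis positions.
Working through the distinct placements yields 3 geometric isomers: NO2 trans, SCN cis; NO2 cis, SCN cis (chiral); NO2 cis, SCN trans.
One of these lacks any improper symmetry element and so occurs as an enantiomeric pair, giving 3 + 1 = 4 stereoisomers in total.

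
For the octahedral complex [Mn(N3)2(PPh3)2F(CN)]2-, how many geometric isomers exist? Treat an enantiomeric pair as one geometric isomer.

6

The six octahedral sites form three mutually perpendicular trans pairs.
There are 6 geometric isomers: N3 trans, PPh3 trans; N3 cis, PPh3 cis (3 arrangements, 2 chiral); N3 cis, PPh3 trans; N3 trans, PPh3 cis.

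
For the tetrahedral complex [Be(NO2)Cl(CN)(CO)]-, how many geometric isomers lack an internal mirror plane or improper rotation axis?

1

All four vertices of a tetrahedron are equivalent and mutually adjacent, so cis/trans isomerism cannot arise.
Only one geometric arrangement is possible; it has no improper symmetry element, so it exists as a pair of enantiomers (2 stereoisomers).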